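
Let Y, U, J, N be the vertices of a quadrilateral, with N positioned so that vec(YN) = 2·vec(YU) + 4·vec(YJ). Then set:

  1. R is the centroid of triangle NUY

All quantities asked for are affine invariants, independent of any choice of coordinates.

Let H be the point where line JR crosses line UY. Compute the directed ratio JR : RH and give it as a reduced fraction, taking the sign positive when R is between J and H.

Work in coordinates with Y = (0, 0), U = (1, 0), J = (0, 1), N = (2, 4).
1. R is the centroid of triangle NUY ⇒ R = (1, 4/3)
line JR meets UY at H = (-3, 0)
R = J + t·(H−J) with t = -1/3, so JR:RH = -1/3:4/3

JR:RH = -1/4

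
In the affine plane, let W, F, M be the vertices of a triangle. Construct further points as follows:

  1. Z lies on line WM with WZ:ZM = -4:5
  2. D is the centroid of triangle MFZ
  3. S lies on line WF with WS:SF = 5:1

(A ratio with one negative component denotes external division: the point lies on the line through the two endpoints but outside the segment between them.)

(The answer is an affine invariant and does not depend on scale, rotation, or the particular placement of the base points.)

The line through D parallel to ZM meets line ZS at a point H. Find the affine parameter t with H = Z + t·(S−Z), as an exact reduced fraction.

Work in coordinates with W = (0, 0), F = (1, 0), M = (0, 1).
1. Z lies on line WM with WZ:ZM = -4:5 ⇒ Z = (0, -4)
2. D is the centroid of triangle MFZ ⇒ D = (1/3, -1)
3. S lies on line WF with WS:SF = 5:1 ⇒ S = (5/6, 0)
through D parallel to ZM: direction (0, 5); meets ZS at H = (1/3, -12/5)
H = Z + t·(S−Z) with t = 2/5

t = 2/5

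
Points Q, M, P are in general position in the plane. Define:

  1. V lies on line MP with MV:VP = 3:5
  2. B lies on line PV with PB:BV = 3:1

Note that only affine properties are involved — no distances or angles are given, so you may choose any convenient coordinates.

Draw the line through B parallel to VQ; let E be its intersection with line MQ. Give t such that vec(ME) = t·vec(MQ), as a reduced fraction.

t = 17/12

Choose coordinates Q = (0, 0), M = (1, 0), P = (0, 1).
1. V lies on line MP with MV:VP = 3:5 ⇒ V = (5/8, 3/8)
2. B lies on line PV with PB:BV = 3:1 ⇒ B = (15/32, 17/32)
through B parallel to VQ: direction (-5/8, -3/8); meets MQ at E = (-5/12, 0)
E = M + t·(Q−M) with t = 17/12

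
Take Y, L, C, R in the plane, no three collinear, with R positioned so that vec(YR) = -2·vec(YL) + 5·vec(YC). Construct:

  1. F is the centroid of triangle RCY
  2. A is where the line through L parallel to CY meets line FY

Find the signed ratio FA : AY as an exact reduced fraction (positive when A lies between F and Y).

Set Y = (0, 0), L = (1, 0), C = (0, 1), R = (-2, 5); any affine frame gives the same invariant.
1. F is the centroid of triangle RCY ⇒ F = (-2/3, 2)
2. A is where the line through L parallel to CY meets line FY ⇒ A = (1, -3)
A = F + t·(Y−F) with t = 5/2, so FA:AY = t:(1−t) = 5/2:-3/2

FA:AY = -5/3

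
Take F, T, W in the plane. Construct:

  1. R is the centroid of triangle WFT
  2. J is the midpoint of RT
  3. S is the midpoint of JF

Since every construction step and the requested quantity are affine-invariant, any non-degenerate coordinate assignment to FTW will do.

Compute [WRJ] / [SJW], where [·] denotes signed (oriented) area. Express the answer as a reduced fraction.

[WRJ]:[SJW] = 1/2

Work in coordinates with F = (0, 0), T = (1, 0), W = (0, 1).
1. R is the centroid of triangle WFT ⇒ R = (1/3, 1/3)
2. J is the midpoint of RT ⇒ J = (2/3, 1/6)
3. S is the midpoint of JF ⇒ S = (1/3, 1/12)
2·[WRJ] = 1/6, 2·[SJW] = 1/3
[WRJ]:[SJW] = 1/6:1/3 = 1/2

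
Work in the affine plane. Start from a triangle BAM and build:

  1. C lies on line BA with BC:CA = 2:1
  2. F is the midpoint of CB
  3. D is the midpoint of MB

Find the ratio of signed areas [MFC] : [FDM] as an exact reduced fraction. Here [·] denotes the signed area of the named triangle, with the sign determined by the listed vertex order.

[MFC]:[FDM] = -2

Assign B = (0, 0), A = (1, 0), M = (0, 1) — the answer is frame-independent, so this choice is without loss of generality.
1. C lies on line BA with BC:CA = 2:1 ⇒ C = (2/3, 0)
2. F is the midpoint of CB ⇒ F = (1/3, 0)
3. D is the midpoint of MB ⇒ D = (0, 1/2)
2·[MFC] = 1/3, 2·[FDM] = -1/6
[MFC]:[FDM] = 1/3:-1/6 = -2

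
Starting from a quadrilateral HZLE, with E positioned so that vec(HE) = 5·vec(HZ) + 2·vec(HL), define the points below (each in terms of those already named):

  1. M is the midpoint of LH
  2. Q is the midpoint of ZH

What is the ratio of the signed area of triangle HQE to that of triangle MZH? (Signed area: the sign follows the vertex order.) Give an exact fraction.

[HQE]:[MZH] = -2

Choose coordinates H = (0, 0), Z = (1, 0), L = (0, 1), E = (5, 2).
1. M is the midpoint of LH ⇒ M = (0, 1/2)
2. Q is the midpoint of ZH ⇒ Q = (1/2, 0)
2·[HQE] = 1, 2·[MZH] = -1/2
[HQE]:[MZH] = 1:-1/2 = -2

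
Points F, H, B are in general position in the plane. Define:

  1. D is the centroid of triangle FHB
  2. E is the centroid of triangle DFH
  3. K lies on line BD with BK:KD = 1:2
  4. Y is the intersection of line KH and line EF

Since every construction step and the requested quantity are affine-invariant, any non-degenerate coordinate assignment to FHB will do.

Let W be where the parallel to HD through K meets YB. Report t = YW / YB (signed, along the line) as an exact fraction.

Choose coordinates F = (0, 0), H = (1, 0), B = (0, 1).
1. D is the centroid of triangle FHB ⇒ D = (1/3, 1/3)
2. E is the centroid of triangle DFH ⇒ E = (4/9, 1/9)
3. K lies on line BD with BK:KD = 1:2 ⇒ K = (1/9, 7/9)
4. Y is the intersection of line KH and line EF ⇒ Y = (7/9, 7/36)
through K parallel to HD: direction (-2/3, 1/3); meets YB at W = (14/45, 61/90)
W = Y + t·(B−Y) with t = 3/5

t = 3/5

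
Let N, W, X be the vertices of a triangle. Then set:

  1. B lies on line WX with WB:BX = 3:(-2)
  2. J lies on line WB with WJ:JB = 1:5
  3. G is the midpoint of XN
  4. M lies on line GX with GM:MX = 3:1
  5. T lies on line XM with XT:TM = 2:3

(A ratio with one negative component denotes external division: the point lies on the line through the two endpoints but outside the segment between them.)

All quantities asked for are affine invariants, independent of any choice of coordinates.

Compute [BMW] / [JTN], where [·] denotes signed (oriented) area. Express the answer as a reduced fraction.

Assign N = (0, 0), W = (1, 0), X = (0, 1) — the answer is frame-independent, so this choice is without loss of generality.
1. B lies on line WX with WB:BX = 3:(-2) ⇒ B = (-2, 3)
2. J lies on line WB with WJ:JB = 1:5 ⇒ J = (1/2, 1/2)
3. G is the midpoint of XN ⇒ G = (0, 1/2)
4. M lies on line GX with GM:MX = 3:1 ⇒ M = (0, 7/8)
5. T lies on line XM with XT:TM = 2:3 ⇒ T = (0, 19/20)
2·[BMW] = 3/8, 2·[JTN] = 19/40
[BMW]:[JTN] = 3/8:19/40 = 15/19

[BMW]:[JTN] = 15/19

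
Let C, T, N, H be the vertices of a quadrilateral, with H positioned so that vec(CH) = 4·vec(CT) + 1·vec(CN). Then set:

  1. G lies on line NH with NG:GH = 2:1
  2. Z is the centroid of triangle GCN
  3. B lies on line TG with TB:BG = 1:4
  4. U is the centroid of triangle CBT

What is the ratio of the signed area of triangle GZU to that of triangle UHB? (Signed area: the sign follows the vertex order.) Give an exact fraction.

Set C = (0, 0), T = (1, 0), N = (0, 1), H = (4, 1); any affine frame gives the same invariant.
1. G lies on line NH with NG:GH = 2:1 ⇒ G = (8/3, 1)
2. Z is the centroid of triangle GCN ⇒ Z = (8/9, 2/3)
3. B lies on line TG with TB:BG = 1:4 ⇒ B = (4/3, 1/5)
4. U is the centroid of triangle CBT ⇒ U = (7/9, 1/15)
2·[GZU] = 139/135, 2·[UHB] = -4/45
[GZU]:[UHB] = 139/135:-4/45 = -139/12

[GZU]:[UHB] = -139/12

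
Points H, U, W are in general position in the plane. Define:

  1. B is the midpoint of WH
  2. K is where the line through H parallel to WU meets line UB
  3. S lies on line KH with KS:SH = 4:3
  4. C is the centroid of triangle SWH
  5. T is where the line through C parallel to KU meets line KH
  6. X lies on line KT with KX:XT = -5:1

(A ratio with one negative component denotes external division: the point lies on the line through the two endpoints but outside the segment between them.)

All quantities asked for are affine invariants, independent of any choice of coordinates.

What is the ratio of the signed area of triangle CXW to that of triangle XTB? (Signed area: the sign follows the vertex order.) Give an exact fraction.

[CXW]:[XTB] = 46/3

Work in coordinates with H = (0, 0), U = (1, 0), W = (0, 1).
1. B is the midpoint of WH ⇒ B = (0, 1/2)
2. K is where the line through H parallel to WU meets line UB ⇒ K = (-1, 1)
3. S lies on line KH with KS:SH = 4:3 ⇒ S = (-3/7, 3/7)
4. C is the centroid of triangle SWH ⇒ C = (-1/7, 10/21)
5. T is where the line through C parallel to KU meets line KH ⇒ T = (-17/21, 17/21)
6. X lies on line KT with KX:XT = -5:1 ⇒ X = (-16/21, 16/21)
2·[CXW] = -23/63, 2·[XTB] = -1/42
[CXW]:[XTB] = -23/63:-1/42 = 46/3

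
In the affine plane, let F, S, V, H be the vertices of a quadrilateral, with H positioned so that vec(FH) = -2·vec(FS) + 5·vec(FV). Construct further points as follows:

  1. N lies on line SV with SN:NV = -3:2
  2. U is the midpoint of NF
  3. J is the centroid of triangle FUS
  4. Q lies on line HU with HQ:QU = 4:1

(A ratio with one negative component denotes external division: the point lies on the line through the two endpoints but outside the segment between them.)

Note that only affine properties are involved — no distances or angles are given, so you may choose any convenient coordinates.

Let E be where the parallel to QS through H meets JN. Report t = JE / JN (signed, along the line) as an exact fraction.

t = 5

Set F = (0, 0), S = (1, 0), V = (0, 1), H = (-2, 5); any affine frame gives the same invariant.
1. N lies on line SV with SN:NV = -3:2 ⇒ N = (-2, 3)
2. U is the midpoint of NF ⇒ U = (-1, 3/2)
3. J is the centroid of triangle FUS ⇒ J = (0, 1/2)
4. Q lies on line HU with HQ:QU = 4:1 ⇒ Q = (-6/5, 11/5)
through H parallel to QS: direction (11/5, -11/5); meets JN at E = (-10, 13)
E = J + t·(N−J) with t = 5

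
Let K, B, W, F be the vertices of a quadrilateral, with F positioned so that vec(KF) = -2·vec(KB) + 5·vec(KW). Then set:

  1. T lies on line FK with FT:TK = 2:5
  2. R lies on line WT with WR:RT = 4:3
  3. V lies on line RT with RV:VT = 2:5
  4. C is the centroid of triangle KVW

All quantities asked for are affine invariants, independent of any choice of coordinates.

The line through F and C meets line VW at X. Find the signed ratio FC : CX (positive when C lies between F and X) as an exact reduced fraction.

Set K = (0, 0), B = (1, 0), W = (0, 1), F = (-2, 5); any affine frame gives the same invariant.
1. T lies on line FK with FT:TK = 2:5 ⇒ T = (-10/7, 25/7)
2. R lies on line WT with WR:RT = 4:3 ⇒ R = (-40/49, 121/49)
3. V lies on line RT with RV:VT = 2:5 ⇒ V = (-340/343, 955/343)
4. C is the centroid of triangle KVW ⇒ C = (-340/1029, 1298/1029)
line FC meets VW at X = (-4110/3773, 11171/3773)
C = F + t·(X−F) with t = 11/6, so FC:CX = 11/6:-5/6

FC:CX = -11/5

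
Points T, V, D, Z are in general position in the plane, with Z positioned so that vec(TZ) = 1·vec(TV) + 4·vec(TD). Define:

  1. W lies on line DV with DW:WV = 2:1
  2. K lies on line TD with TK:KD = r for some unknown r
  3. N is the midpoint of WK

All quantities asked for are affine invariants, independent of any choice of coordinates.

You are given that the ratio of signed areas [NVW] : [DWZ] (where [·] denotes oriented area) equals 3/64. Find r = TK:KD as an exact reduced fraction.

r = 1/3

Work in coordinates with T = (0, 0), V = (1, 0), D = (0, 1), Z = (1, 4).
1. W lies on line DV with DW:WV = 2:1 ⇒ W = (2/3, 1/3)
2. With TK:KD = r, write λ = r/(r+1) so K = T + λ·(D−T); K is affine-linear in λ
3. N is the midpoint of WK ⇒ N is an affine combination of earlier points and hence also affine-linear in λ
Every point depending on K is an affine combination of K and λ-independent points, so each such coordinate is linear in λ; the λ² term in each signed area is a multiple of (D−T)×(D−T) = 0, so 2·[NVW] and 2·[DWZ] are each linear in λ. Evaluating at λ=0 and λ=1:
  2·[NVW] = -1/6·λ + 1/6,   2·[DWZ] = 8/3
So [NVW]:[DWZ] = (-1/6·λ + 1/6) / (8/3). Setting this equal to 3/64:
  -1/6·λ + 1/6 = 3/64·(8/3)  ⇒  λ = 1/4
Then r = λ/(1−λ) = (1/4)/(3/4) = 1/3. Check: with r = 1/3, K = (0, 1/4) and [NVW]:[DWZ] = 3/64 as required.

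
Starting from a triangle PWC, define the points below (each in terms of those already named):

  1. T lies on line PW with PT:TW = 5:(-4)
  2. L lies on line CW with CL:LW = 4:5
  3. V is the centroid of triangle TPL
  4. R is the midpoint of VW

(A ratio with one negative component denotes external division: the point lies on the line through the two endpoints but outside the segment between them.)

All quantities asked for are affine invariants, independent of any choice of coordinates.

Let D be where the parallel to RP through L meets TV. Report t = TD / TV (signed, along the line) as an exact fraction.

t = 13/6

Work in coordinates with P = (0, 0), W = (1, 0), C = (0, 1).
1. T lies on line PW with PT:TW = 5:(-4) ⇒ T = (5, 0)
2. L lies on line CW with CL:LW = 4:5 ⇒ L = (4/9, 5/9)
3. V is the centroid of triangle TPL ⇒ V = (49/27, 5/27)
4. R is the midpoint of VW ⇒ R = (38/27, 5/54)
through L parallel to RP: direction (-38/27, -5/54); meets TV at D = (-154/81, 65/162)
D = T + t·(V−T) with t = 13/6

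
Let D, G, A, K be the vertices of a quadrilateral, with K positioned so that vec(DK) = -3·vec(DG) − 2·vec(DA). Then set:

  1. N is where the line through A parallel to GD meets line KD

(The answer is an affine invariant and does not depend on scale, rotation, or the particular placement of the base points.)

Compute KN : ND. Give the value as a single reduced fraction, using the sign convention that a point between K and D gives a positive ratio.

Assign D = (0, 0), G = (1, 0), A = (0, 1), K = (-3, -2) — the answer is frame-independent, so this choice is without loss of generality.
1. N is where the line through A parallel to GD meets line KD ⇒ N = (3/2, 1)
N = K + t·(D−K) with t = 3/2, so KN:ND = t:(1−t) = 3/2:-1/2

KN:ND = -3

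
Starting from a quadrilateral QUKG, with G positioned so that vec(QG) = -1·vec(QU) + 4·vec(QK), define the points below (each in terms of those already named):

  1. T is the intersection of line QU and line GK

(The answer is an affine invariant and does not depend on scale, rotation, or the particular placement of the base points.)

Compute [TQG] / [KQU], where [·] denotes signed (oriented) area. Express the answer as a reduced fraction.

Assign Q = (0, 0), U = (1, 0), K = (0, 1), G = (-1, 4) — the answer is frame-independent, so this choice is without loss of generality.
1. T is the intersection of line QU and line GK ⇒ T = (1/3, 0)
2·[TQG] = -4/3, 2·[KQU] = 1
[TQG]:[KQU] = -4/3:1 = -4/3

[TQG]:[KQU] = -4/3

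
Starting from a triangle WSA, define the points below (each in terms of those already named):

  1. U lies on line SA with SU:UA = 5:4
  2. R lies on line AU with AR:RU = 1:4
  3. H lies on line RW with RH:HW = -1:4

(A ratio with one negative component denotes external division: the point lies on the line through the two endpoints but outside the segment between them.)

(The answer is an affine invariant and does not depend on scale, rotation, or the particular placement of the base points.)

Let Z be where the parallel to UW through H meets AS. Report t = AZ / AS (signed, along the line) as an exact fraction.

Work in coordinates with W = (0, 0), S = (1, 0), A = (0, 1).
1. U lies on line SA with SU:UA = 5:4 ⇒ U = (4/9, 5/9)
2. R lies on line AU with AR:RU = 1:4 ⇒ R = (4/45, 41/45)
3. H lies on line RW with RH:HW = -1:4 ⇒ H = (16/135, 164/135)
through H parallel to UW: direction (-4/9, -5/9); meets AS at Z = (-4/135, 139/135)
Z = A + t·(S−A) with t = -4/135

t = -4/135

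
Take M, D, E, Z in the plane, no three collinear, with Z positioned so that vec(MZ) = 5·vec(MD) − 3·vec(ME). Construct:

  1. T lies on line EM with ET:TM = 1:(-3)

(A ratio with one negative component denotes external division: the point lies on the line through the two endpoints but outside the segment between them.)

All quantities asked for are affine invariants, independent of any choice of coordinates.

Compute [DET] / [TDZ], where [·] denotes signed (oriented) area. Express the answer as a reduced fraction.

[DET]:[TDZ] = -1/6

Assign M = (0, 0), D = (1, 0), E = (0, 1), Z = (5, -3) — the answer is frame-independent, so this choice is without loss of generality.
1. T lies on line EM with ET:TM = 1:(-3) ⇒ T = (0, 3/2)
2·[DET] = -1/2, 2·[TDZ] = 3
[DET]:[TDZ] = -1/2:3 = -1/6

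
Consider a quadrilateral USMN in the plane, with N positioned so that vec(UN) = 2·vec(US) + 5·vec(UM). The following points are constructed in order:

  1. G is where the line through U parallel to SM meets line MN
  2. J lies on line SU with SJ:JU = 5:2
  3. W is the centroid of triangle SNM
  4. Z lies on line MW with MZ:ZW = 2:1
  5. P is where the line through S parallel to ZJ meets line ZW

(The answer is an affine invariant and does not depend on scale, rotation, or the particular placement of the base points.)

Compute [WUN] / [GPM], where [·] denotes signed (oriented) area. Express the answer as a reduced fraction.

[WUN]:[GPM] = -81/43

Assign U = (0, 0), S = (1, 0), M = (0, 1), N = (2, 5) — the answer is frame-independent, so this choice is without loss of generality.
1. G is where the line through U parallel to SM meets line MN ⇒ G = (-1/3, 1/3)
2. J lies on line SU with SJ:JU = 5:2 ⇒ J = (2/7, 0)
3. W is the centroid of triangle SNM ⇒ W = (1, 2)
4. Z lies on line MW with MZ:ZW = 2:1 ⇒ Z = (2/3, 5/3)
5. P is where the line through S parallel to ZJ meets line ZW ⇒ P = (43/27, 70/27)
2·[WUN] = -1, 2·[GPM] = 43/81
[WUN]:[GPM] = -1:43/81 = -81/43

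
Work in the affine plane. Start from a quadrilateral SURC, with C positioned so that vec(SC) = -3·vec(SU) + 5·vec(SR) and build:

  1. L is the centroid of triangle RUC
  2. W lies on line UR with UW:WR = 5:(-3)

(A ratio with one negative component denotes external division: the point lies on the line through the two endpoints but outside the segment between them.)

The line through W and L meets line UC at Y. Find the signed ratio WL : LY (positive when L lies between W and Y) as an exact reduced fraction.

WL:LY = 13/2

Work in coordinates with S = (0, 0), U = (1, 0), R = (0, 1), C = (-3, 5).
1. L is the centroid of triangle RUC ⇒ L = (-2/3, 2)
2. W lies on line UR with UW:WR = 5:(-3) ⇒ W = (-3/2, 5/2)
line WL meets UC at Y = (-7/13, 25/13)
L = W + t·(Y−W) with t = 13/15, so WL:LY = 13/15:2/15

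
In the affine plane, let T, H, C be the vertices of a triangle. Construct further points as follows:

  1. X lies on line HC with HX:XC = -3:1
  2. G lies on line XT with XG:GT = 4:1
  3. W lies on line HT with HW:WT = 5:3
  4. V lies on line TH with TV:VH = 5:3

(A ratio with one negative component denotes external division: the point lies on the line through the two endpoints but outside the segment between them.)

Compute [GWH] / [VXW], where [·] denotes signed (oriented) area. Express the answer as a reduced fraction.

Set T = (0, 0), H = (1, 0), C = (0, 1); any affine frame gives the same invariant.
1. X lies on line HC with HX:XC = -3:1 ⇒ X = (-1/2, 3/2)
2. G lies on line XT with XG:GT = 4:1 ⇒ G = (-1/10, 3/10)
3. W lies on line HT with HW:WT = 5:3 ⇒ W = (3/8, 0)
4. V lies on line TH with TV:VH = 5:3 ⇒ V = (5/8, 0)
2·[GWH] = 3/16, 2·[VXW] = 3/8
[GWH]:[VXW] = 3/16:3/8 = 1/2

[GWH]:[VXW] = 1/2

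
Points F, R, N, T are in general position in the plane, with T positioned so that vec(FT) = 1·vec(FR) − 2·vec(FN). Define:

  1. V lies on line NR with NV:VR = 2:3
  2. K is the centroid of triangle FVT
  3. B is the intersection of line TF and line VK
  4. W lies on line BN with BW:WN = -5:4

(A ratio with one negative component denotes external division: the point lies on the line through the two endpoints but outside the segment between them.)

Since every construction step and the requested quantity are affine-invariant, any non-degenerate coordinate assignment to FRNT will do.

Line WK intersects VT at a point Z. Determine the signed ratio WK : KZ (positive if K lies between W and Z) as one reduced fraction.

Work in coordinates with F = (0, 0), R = (1, 0), N = (0, 1), T = (1, -2).
1. V lies on line NR with NV:VR = 2:3 ⇒ V = (2/5, 3/5)
2. K is the centroid of triangle FVT ⇒ K = (7/15, -7/15)
3. B is the intersection of line TF and line VK ⇒ B = (1/2, -1)
4. W lies on line BN with BW:WN = -5:4 ⇒ W = (-2, 9)
line WK meets VT at Z = (112/55, -357/55)
K = W + t·(Z−W) with t = 11/18, so WK:KZ = 11/18:7/18

WK:KZ = 11/7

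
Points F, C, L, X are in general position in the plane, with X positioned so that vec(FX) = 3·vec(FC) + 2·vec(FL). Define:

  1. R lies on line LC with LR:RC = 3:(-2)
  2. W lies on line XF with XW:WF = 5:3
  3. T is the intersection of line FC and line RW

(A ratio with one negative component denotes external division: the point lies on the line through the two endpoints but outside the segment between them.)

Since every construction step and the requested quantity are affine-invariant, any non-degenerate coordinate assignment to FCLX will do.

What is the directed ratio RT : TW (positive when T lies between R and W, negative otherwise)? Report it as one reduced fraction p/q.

Set F = (0, 0), C = (1, 0), L = (0, 1), X = (3, 2); any affine frame gives the same invariant.
1. R lies on line LC with LR:RC = 3:(-2) ⇒ R = (3, -2)
2. W lies on line XF with XW:WF = 5:3 ⇒ W = (9/8, 3/4)
3. T is the intersection of line FC and line RW ⇒ T = (18/11, 0)
T = R + t·(W−R) with t = 8/11, so RT:TW = t:(1−t) = 8/11:3/11

RT:TW = 8/3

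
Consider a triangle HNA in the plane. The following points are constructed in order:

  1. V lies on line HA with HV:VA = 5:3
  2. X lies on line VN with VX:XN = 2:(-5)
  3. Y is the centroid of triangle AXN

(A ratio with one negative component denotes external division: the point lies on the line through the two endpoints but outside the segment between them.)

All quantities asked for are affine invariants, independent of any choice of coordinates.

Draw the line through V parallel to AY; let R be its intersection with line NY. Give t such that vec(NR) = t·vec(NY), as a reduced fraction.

t = 6/5

Work in coordinates with H = (0, 0), N = (1, 0), A = (0, 1).
1. V lies on line HA with HV:VA = 5:3 ⇒ V = (0, 5/8)
2. X lies on line VN with VX:XN = 2:(-5) ⇒ X = (-2/3, 25/24)
3. Y is the centroid of triangle AXN ⇒ Y = (1/9, 49/72)
through V parallel to AY: direction (1/9, -23/72); meets NY at R = (-1/15, 49/60)
R = N + t·(Y−N) with t = 6/5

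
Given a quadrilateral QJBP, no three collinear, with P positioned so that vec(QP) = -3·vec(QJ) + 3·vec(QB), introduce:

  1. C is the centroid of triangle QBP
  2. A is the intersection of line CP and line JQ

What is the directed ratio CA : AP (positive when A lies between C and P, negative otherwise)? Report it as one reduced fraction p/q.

CA:AP = -4/9

Assign Q = (0, 0), J = (1, 0), B = (0, 1), P = (-3, 3) — the answer is frame-independent, so this choice is without loss of generality.
1. C is the centroid of triangle QBP ⇒ C = (-1, 4/3)
2. A is the intersection of line CP and line JQ ⇒ A = (3/5, 0)
A = C + t·(P−C) with t = -4/5, so CA:AP = t:(1−t) = -4/5:9/5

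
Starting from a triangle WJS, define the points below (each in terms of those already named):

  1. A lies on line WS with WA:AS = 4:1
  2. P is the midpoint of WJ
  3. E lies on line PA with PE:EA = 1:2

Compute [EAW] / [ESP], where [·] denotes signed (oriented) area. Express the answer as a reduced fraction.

Choose coordinates W = (0, 0), J = (1, 0), S = (0, 1).
1. A lies on line WS with WA:AS = 4:1 ⇒ A = (0, 4/5)
2. P is the midpoint of WJ ⇒ P = (1/2, 0)
3. E lies on line PA with PE:EA = 1:2 ⇒ E = (1/3, 4/15)
2·[EAW] = 4/15, 2·[ESP] = -1/30
[EAW]:[ESP] = 4/15:-1/30 = -8

[EAW]:[ESP] = -8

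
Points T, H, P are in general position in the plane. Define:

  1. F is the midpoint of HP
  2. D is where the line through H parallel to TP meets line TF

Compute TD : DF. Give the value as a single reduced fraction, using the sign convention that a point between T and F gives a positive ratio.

TD:DF = -2

Work in coordinates with T = (0, 0), H = (1, 0), P = (0, 1).
1. F is the midpoint of HP ⇒ F = (1/2, 1/2)
2. D is where the line through H parallel to TP meets line TF ⇒ D = (1, 1)
D = T + t·(F−T) with t = 2, so TD:DF = t:(1−t) = 2:-1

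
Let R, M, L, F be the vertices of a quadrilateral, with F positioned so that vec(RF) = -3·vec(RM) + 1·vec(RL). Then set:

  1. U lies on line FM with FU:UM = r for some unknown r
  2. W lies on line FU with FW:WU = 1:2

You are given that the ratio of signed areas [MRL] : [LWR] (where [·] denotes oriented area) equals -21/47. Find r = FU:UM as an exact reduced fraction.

Assign R = (0, 0), M = (1, 0), L = (0, 1), F = (-3, 1) — the answer is frame-independent, so this choice is without loss of generality.
1. With FU:UM = r, write λ = r/(r+1) so U = F + λ·(M−F); U is affine-linear in λ
2. W lies on line FU with FW:WU = 1:2 ⇒ W is an affine combination of earlier points and hence also affine-linear in λ
Every point depending on U is an affine combination of U and λ-independent points, so each such coordinate is linear in λ; the λ² term in each signed area is a multiple of (M−F)×(M−F) = 0, so 2·[MRL] and 2·[LWR] are each linear in λ. Evaluating at λ=0 and λ=1:
  2·[MRL] = -1,   2·[LWR] = -4/3·λ + 3
So [MRL]:[LWR] = (-1) / (-4/3·λ + 3). Setting this equal to -21/47:
  -1 = -21/47·(-4/3·λ + 3)  ⇒  λ = 4/7
Then r = λ/(1−λ) = (4/7)/(3/7) = 4/3. Check: with r = 4/3, U = (-5/7, 3/7) and [MRL]:[LWR] = -21/47 as required.

r = 4/3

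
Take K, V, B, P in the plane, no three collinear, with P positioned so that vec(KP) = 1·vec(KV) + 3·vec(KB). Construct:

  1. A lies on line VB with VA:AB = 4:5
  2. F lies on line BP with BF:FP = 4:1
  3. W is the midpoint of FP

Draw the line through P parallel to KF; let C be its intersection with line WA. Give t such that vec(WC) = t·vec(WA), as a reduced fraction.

t = 9/89

Work in coordinates with K = (0, 0), V = (1, 0), B = (0, 1), P = (1, 3).
1. A lies on line VB with VA:AB = 4:5 ⇒ A = (5/9, 4/9)
2. F lies on line BP with BF:FP = 4:1 ⇒ F = (4/5, 13/5)
3. W is the midpoint of FP ⇒ W = (9/10, 14/5)
through P parallel to KF: direction (4/5, 13/5); meets WA at C = (77/89, 228/89)
C = W + t·(A−W) with t = 9/89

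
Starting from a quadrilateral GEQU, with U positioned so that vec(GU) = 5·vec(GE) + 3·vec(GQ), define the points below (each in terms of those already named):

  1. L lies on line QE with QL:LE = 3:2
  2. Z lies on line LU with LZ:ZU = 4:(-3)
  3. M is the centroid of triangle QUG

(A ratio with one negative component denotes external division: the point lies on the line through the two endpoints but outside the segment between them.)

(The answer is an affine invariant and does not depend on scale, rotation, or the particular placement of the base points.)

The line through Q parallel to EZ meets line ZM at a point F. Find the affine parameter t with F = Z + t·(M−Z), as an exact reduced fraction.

t = 105/59

Set G = (0, 0), E = (1, 0), Q = (0, 1), U = (5, 3); any affine frame gives the same invariant.
1. L lies on line QE with QL:LE = 3:2 ⇒ L = (3/5, 2/5)
2. Z lies on line LU with LZ:ZU = 4:(-3) ⇒ Z = (91/5, 54/5)
3. M is the centroid of triangle QUG ⇒ M = (5/3, 4/3)
through Q parallel to EZ: direction (86/5, 54/5); meets ZM at F = (-3311/295, -1784/295)
F = Z + t·(M−Z) with t = 105/59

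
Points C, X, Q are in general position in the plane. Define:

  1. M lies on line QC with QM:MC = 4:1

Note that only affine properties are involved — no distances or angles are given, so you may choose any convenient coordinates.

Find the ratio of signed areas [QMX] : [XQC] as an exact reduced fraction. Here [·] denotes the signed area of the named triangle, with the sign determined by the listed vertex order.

Assign C = (0, 0), X = (1, 0), Q = (0, 1) — the answer is frame-independent, so this choice is without loss of generality.
1. M lies on line QC with QM:MC = 4:1 ⇒ M = (0, 1/5)
2·[QMX] = 4/5, 2·[XQC] = 1
[QMX]:[XQC] = 4/5:1 = 4/5

[QMX]:[XQC] = 4/5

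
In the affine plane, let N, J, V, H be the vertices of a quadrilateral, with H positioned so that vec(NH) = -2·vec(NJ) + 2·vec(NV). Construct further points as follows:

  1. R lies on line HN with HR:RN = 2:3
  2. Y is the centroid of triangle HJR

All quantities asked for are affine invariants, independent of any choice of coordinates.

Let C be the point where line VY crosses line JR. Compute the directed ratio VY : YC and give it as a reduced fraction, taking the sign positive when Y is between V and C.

VY:YC = 11/4

Assign N = (0, 0), J = (1, 0), V = (0, 1), H = (-2, 2) — the answer is frame-independent, so this choice is without loss of generality.
1. R lies on line HN with HR:RN = 2:3 ⇒ R = (-6/5, 6/5)
2. Y is the centroid of triangle HJR ⇒ Y = (-11/15, 16/15)
line VY meets JR at C = (-1, 12/11)
Y = V + t·(C−V) with t = 11/15, so VY:YC = 11/15:4/15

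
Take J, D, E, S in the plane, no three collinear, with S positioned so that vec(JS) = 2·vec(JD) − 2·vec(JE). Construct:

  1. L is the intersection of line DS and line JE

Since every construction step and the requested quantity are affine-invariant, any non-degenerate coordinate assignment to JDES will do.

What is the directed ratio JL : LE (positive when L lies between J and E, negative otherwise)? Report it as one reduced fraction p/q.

JL:LE = -2

Choose coordinates J = (0, 0), D = (1, 0), E = (0, 1), S = (2, -2).
1. L is the intersection of line DS and line JE ⇒ L = (0, 2)
L = J + t·(E−J) with t = 2, so JL:LE = t:(1−t) = 2:-1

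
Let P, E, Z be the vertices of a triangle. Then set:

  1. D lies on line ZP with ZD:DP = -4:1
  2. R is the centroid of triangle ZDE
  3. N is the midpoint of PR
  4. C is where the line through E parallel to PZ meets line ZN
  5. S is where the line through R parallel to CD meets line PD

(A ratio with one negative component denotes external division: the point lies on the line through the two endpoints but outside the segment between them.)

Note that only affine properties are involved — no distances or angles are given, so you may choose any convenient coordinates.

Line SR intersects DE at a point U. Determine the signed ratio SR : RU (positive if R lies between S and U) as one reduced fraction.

SR:RU = 13/4

Choose coordinates P = (0, 0), E = (1, 0), Z = (0, 1).
1. D lies on line ZP with ZD:DP = -4:1 ⇒ D = (0, -1/3)
2. R is the centroid of triangle ZDE ⇒ R = (1/3, 2/9)
3. N is the midpoint of PR ⇒ N = (1/6, 1/9)
4. C is where the line through E parallel to PZ meets line ZN ⇒ C = (1, -13/3)
5. S is where the line through R parallel to CD meets line PD ⇒ S = (0, 14/9)
line SR meets DE at U = (17/39, -22/117)
R = S + t·(U−S) with t = 13/17, so SR:RU = 13/17:4/17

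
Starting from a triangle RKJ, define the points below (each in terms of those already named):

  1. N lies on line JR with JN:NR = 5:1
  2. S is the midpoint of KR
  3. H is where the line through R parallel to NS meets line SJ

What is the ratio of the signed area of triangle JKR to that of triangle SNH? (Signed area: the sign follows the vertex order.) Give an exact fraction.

[JKR]:[SNH] = -12

Set R = (0, 0), K = (1, 0), J = (0, 1); any affine frame gives the same invariant.
1. N lies on line JR with JN:NR = 5:1 ⇒ N = (0, 1/6)
2. S is the midpoint of KR ⇒ S = (1/2, 0)
3. H is where the line through R parallel to NS meets line SJ ⇒ H = (3/5, -1/5)
2·[JKR] = -1, 2·[SNH] = 1/12
[JKR]:[SNH] = -1:1/12 = -12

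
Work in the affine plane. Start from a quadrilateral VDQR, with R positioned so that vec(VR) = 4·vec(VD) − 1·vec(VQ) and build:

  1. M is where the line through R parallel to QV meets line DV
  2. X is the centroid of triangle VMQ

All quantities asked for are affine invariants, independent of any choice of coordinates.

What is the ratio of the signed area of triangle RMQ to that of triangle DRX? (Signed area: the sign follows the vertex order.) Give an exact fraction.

[RMQ]:[DRX] = 3

Work in coordinates with V = (0, 0), D = (1, 0), Q = (0, 1), R = (4, -1).
1. M is where the line through R parallel to QV meets line DV ⇒ M = (4, 0)
2. X is the centroid of triangle VMQ ⇒ X = (4/3, 1/3)
2·[RMQ] = 4, 2·[DRX] = 4/3
[RMQ]:[DRX] = 4:4/3 = 3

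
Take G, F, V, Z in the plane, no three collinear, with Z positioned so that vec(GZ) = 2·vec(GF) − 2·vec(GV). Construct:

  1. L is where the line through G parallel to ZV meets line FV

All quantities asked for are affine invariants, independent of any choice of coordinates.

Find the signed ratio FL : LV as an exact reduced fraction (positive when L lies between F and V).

Work in coordinates with G = (0, 0), F = (1, 0), V = (0, 1), Z = (2, -2).
1. L is where the line through G parallel to ZV meets line FV ⇒ L = (-2, 3)
L = F + t·(V−F) with t = 3, so FL:LV = t:(1−t) = 3:-2

FL:LV = -3/2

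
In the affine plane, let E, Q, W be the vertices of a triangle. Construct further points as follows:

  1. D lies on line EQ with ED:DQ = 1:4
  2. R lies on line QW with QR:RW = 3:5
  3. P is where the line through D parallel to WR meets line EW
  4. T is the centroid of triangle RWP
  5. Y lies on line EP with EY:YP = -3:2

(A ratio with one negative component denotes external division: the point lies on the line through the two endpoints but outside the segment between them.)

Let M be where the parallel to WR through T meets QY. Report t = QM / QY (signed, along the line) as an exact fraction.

t = 2/3

Choose coordinates E = (0, 0), Q = (1, 0), W = (0, 1).
1. D lies on line EQ with ED:DQ = 1:4 ⇒ D = (1/5, 0)
2. R lies on line QW with QR:RW = 3:5 ⇒ R = (5/8, 3/8)
3. P is where the line through D parallel to WR meets line EW ⇒ P = (0, 1/5)
4. T is the centroid of triangle RWP ⇒ T = (5/24, 21/40)
5. Y lies on line EP with EY:YP = -3:2 ⇒ Y = (0, 3/5)
through T parallel to WR: direction (5/8, -5/8); meets QY at M = (1/3, 2/5)
M = Q + t·(Y−Q) with t = 2/3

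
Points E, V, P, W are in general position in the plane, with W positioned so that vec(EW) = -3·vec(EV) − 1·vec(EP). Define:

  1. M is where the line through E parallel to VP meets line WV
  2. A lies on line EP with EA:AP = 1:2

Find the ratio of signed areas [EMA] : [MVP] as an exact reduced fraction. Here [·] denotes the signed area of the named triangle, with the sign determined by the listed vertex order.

Choose coordinates E = (0, 0), V = (1, 0), P = (0, 1), W = (-3, -1).
1. M is where the line through E parallel to VP meets line WV ⇒ M = (1/5, -1/5)
2. A lies on line EP with EA:AP = 1:2 ⇒ A = (0, 1/3)
2·[EMA] = 1/15, 2·[MVP] = 1
[EMA]:[MVP] = 1/15:1 = 1/15

[EMA]:[MVP] = 1/15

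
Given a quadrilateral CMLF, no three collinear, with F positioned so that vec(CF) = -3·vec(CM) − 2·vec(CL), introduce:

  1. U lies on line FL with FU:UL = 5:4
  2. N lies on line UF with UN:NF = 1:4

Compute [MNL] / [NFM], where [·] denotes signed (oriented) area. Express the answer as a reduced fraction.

[MNL]:[NFM] = -5/4

Work in coordinates with C = (0, 0), M = (1, 0), L = (0, 1), F = (-3, -2).
1. U lies on line FL with FU:UL = 5:4 ⇒ U = (-4/3, -1/3)
2. N lies on line UF with UN:NF = 1:4 ⇒ N = (-5/3, -2/3)
2·[MNL] = -10/3, 2·[NFM] = 8/3
[MNL]:[NFM] = -10/3:8/3 = -5/4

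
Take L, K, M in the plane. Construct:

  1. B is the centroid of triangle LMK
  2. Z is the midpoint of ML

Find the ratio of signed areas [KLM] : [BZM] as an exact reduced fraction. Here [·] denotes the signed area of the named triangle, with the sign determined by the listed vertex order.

Choose coordinates L = (0, 0), K = (1, 0), M = (0, 1).
1. B is the centroid of triangle LMK ⇒ B = (1/3, 1/3)
2. Z is the midpoint of ML ⇒ Z = (0, 1/2)
2·[KLM] = -1, 2·[BZM] = -1/6
[KLM]:[BZM] = -1:-1/6 = 6

[KLM]:[BZM] = 6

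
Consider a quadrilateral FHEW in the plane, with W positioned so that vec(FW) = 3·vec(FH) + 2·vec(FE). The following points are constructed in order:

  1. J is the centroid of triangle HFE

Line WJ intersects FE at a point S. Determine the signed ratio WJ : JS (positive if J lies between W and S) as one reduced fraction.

Work in coordinates with F = (0, 0), H = (1, 0), E = (0, 1), W = (3, 2).
1. J is the centroid of triangle HFE ⇒ J = (1/3, 1/3)
line WJ meets FE at S = (0, 1/8)
J = W + t·(S−W) with t = 8/9, so WJ:JS = 8/9:1/9

WJ:JS = 8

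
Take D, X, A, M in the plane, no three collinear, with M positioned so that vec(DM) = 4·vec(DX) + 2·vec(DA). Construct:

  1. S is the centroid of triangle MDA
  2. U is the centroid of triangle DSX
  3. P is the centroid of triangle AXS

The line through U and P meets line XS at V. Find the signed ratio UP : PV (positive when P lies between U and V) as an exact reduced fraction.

UP:PV = -1/4

Set D = (0, 0), X = (1, 0), A = (0, 1), M = (4, 2); any affine frame gives the same invariant.
1. S is the centroid of triangle MDA ⇒ S = (4/3, 1)
2. U is the centroid of triangle DSX ⇒ U = (7/9, 1/3)
3. P is the centroid of triangle AXS ⇒ P = (7/9, 2/3)
line UP meets XS at V = (7/9, -2/3)
P = U + t·(V−U) with t = -1/3, so UP:PV = -1/3:4/3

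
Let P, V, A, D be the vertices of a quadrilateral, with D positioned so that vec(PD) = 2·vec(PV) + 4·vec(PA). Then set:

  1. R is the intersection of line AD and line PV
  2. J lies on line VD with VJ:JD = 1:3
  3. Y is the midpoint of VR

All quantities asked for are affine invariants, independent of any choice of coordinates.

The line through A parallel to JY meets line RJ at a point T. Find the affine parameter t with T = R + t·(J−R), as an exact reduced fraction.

t = -1/2

Set P = (0, 0), V = (1, 0), A = (0, 1), D = (2, 4); any affine frame gives the same invariant.
1. R is the intersection of line AD and line PV ⇒ R = (-2/3, 0)
2. J lies on line VD with VJ:JD = 1:3 ⇒ J = (5/4, 1)
3. Y is the midpoint of VR ⇒ Y = (1/6, 0)
through A parallel to JY: direction (-13/12, -1); meets RJ at T = (-13/8, -1/2)
T = R + t·(J−R) with t = -1/2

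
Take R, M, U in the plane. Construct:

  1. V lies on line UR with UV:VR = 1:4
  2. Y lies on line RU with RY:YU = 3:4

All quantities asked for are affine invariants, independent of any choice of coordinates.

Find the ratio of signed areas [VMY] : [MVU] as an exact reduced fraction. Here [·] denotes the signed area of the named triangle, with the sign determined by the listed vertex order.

Set R = (0, 0), M = (1, 0), U = (0, 1); any affine frame gives the same invariant.
1. V lies on line UR with UV:VR = 1:4 ⇒ V = (0, 4/5)
2. Y lies on line RU with RY:YU = 3:4 ⇒ Y = (0, 3/7)
2·[VMY] = -13/35, 2·[MVU] = -1/5
[VMY]:[MVU] = -13/35:-1/5 = 13/7

[VMY]:[MVU] = 13/7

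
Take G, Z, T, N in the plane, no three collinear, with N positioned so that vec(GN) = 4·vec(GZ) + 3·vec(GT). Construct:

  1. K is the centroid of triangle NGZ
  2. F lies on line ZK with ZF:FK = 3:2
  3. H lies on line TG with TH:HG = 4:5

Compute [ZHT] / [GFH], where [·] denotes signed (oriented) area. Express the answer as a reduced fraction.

[ZHT]:[GFH] = -4/7

Assign G = (0, 0), Z = (1, 0), T = (0, 1), N = (4, 3) — the answer is frame-independent, so this choice is without loss of generality.
1. K is the centroid of triangle NGZ ⇒ K = (5/3, 1)
2. F lies on line ZK with ZF:FK = 3:2 ⇒ F = (7/5, 3/5)
3. H lies on line TG with TH:HG = 4:5 ⇒ H = (0, 5/9)
2·[ZHT] = -4/9, 2·[GFH] = 7/9
[ZHT]:[GFH] = -4/9:7/9 = -4/7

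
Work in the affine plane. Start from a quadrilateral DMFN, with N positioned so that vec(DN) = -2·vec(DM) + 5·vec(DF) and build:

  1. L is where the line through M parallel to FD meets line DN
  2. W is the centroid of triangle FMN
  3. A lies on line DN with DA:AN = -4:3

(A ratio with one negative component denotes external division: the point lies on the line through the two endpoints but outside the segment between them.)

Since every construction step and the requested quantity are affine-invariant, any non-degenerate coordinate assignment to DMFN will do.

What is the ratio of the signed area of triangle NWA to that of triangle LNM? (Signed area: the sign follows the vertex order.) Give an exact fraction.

Assign D = (0, 0), M = (1, 0), F = (0, 1), N = (-2, 5) — the answer is frame-independent, so this choice is without loss of generality.
1. L is where the line through M parallel to FD meets line DN ⇒ L = (1, -5/2)
2. W is the centroid of triangle FMN ⇒ W = (-1/3, 2)
3. A lies on line DN with DA:AN = -4:3 ⇒ A = (-8, 20)
2·[NWA] = 7, 2·[LNM] = -15/2
[NWA]:[LNM] = 7:-15/2 = -14/15

[NWA]:[LNM] = -14/15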